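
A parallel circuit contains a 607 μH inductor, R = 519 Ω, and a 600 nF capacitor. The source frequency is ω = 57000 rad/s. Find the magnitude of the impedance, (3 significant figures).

177 Ω

X_L = ωL = 34.6 Ω
X_C = 1/(ωC) = 29.2 Ω
Parallel: admittances add. Y = 1/R + 1/(jωL) + jωC
Y = (0.00193 + j0.00530) S
|Y| = 0.00564 S → |Z| = 1/|Y| = 177 Ω, ∠Z = −∠Y = -70.0°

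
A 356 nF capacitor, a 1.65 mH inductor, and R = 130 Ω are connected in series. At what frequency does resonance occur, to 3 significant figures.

ω₀ = 1/√(LC) = 1/√(0.00165 × 3.56e-07) = 41260 rad/s
f₀ = ω₀/(2π) = 6.57 kHz

6.57 kHz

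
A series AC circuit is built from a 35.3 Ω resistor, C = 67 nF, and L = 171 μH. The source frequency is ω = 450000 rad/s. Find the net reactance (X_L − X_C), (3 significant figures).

43.8 Ω

X_L = ωL = 77.0 Ω
X_C = 1/(ωC) = 33.2 Ω
X = 77.0 − 33.2 = 43.8 Ω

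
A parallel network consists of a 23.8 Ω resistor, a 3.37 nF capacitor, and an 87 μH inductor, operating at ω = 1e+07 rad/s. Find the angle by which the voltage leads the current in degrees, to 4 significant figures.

X_L = ωL = 870.0 Ω
X_C = 1/(ωC) = 29.67 Ω
Parallel: admittances add. Y = 1/R + 1/(jωL) + jωC
Y = (0.04202 + j0.03255) S
|Y| = 0.05315 S → |Z| = 1/|Y| = 18.81 Ω, ∠Z = −∠Y = -37.77°

-37.77°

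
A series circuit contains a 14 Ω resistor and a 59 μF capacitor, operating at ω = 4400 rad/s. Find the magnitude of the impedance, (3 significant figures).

14.5 Ω

X_C = 1/(ωC) = 3.85 Ω
Z = 14.0 − j3.85 Ω
|Z| = √(14.0² + 3.85²) = 14.5 Ω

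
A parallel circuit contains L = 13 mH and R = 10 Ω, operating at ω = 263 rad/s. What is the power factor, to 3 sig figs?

X_L = ωL = 3.42 Ω
Parallel: admittances add. Y = 1/R + 1/(jωL)
Y = (0.100 − j0.292) S
|Y| = 0.309 S → |Z| = 1/|Y| = 3.24 Ω, ∠Z = −∠Y = 71.1°
cos φ = cos(71.1°) = 0.324

0.324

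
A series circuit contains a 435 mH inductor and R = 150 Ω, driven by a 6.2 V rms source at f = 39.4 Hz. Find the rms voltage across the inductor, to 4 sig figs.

3.616 V

ω = 2πf = 247.6 rad/s
X_L = ωL = 107.7 Ω
Z = 150.0 + j107.7 Ω
|Z| = √(150.0² + 107.7²) = 184.7 Ω
I = V/|Z| = 33.58 mA
V_L = I·|Z_L| = 0.03358 × 107.7 = 3.616 V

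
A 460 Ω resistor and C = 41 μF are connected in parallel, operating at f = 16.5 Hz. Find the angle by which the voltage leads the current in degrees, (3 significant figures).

-62.9°

ω = 2πf = 103.7 rad/s
X_C = 1/(ωC) = 235 Ω
Parallel: admittances add. Y = 1/R + jωC
Y = (0.00217 + j0.00425) S
|Y| = 0.00477 S → |Z| = 1/|Y| = 209 Ω, ∠Z = −∠Y = -62.9°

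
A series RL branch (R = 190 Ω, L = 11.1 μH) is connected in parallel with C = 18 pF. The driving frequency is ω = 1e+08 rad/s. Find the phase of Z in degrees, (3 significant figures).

X_L = ωL = 1110 Ω
X_C = 1/(ωC) = 556 Ω
Branch 1 (R+jX_L): Z₁ = 190 + j1110 Ω, |Z₁| = 1130 Ω
Branch 2 (−jX_C): Z₂ = −j556 Ω
Parallel: Z = Z₁Z₂/(Z₁+Z₂), |Z| = 1070 Ω, ∠Z = -80.8°

-80.8°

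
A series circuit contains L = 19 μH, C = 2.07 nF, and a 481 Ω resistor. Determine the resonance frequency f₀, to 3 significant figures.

803 kHz

ω₀ = 1/√(LC) = 1/√(1.9e-05 × 2.07e-09) = 5.042e+06 rad/s
f₀ = ω₀/(2π) = 803 kHz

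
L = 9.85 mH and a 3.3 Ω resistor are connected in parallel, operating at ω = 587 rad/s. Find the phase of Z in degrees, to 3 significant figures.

X_L = ωL = 5.78 Ω
Parallel: admittances add. Y = 1/R + 1/(jωL)
Y = (0.303 − j0.173) S
|Y| = 0.349 S → |Z| = 1/|Y| = 2.87 Ω, ∠Z = −∠Y = 29.7°

29.7°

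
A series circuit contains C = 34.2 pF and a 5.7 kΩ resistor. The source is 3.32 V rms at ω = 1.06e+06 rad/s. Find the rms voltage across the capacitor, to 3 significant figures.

3.25 V

X_C = 1/(ωC) = 27600 Ω
Z = 5700 − j27600 Ω
|Z| = √(5700² + 27600²) = 28200 Ω
I = V/|Z| = 118 μA
V_C = I·|Z_C| = 0.000118 × 27600 = 3.25 V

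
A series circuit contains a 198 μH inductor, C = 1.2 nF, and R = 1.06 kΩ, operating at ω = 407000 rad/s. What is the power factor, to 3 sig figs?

0.474

X_L = ωL = 80.6 Ω
X_C = 1/(ωC) = 2050 Ω
Net reactance X = X_L − X_C = -1970 Ω
Z = 1060 − j1970 Ω
|Z| = √(1060² + 1970²) = 2230 Ω
∠Z = arctan(-1970/1060) = -61.7°
cos φ = cos(-61.7°) = 0.474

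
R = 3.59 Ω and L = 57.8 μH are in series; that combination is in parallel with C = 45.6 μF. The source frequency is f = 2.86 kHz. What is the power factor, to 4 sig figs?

ω = 2πf = 17970 rad/s
X_L = ωL = 1.039 Ω
X_C = 1/(ωC) = 1.220 Ω
Branch 1 (R+jX_L): Z₁ = 3.590 + j1.039 Ω, |Z₁| = 3.737 Ω
Branch 2 (−jX_C): Z₂ = −j1.220 Ω
Parallel: Z = Z₁Z₂/(Z₁+Z₂), |Z| = 1.269 Ω, ∠Z = -70.97°
cos φ = cos(-70.97°) = 0.3261

0.3261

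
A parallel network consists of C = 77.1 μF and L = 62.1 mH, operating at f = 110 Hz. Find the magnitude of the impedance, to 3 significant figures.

33.3 Ω

ω = 2πf = 691.2 rad/s
X_L = ωL = 42.9 Ω
X_C = 1/(ωC) = 18.8 Ω
Parallel: admittances add. Y = 1/(jωL) + jωC
Y = (0 + j0.0300) S
|Y| = 0.0300 S → |Z| = 1/|Y| = 33.3 Ω, ∠Z = −∠Y = -90.0°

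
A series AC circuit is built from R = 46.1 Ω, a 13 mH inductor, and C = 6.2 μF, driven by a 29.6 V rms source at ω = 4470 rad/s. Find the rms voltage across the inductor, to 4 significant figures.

33.67 V

X_L = ωL = 58.11 Ω
X_C = 1/(ωC) = 36.08 Ω
Net reactance X = X_L − X_C = 22.03 Ω
Z = 46.10 + j22.03 Ω
|Z| = √(46.10² + 22.03²) = 51.09 Ω
I = V/|Z| = 579.3 mA
V_L = I·|Z_L| = 0.5793 × 58.11 = 33.67 V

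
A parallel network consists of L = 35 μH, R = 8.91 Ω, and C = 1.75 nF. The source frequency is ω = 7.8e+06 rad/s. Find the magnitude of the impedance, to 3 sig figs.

X_L = ωL = 273 Ω
X_C = 1/(ωC) = 73.3 Ω
Parallel: admittances add. Y = 1/R + 1/(jωL) + jωC
Y = (0.112 + j0.00999) S
|Y| = 0.113 S → |Z| = 1/|Y| = 8.87 Ω, ∠Z = −∠Y = -5.09°

8.87 Ω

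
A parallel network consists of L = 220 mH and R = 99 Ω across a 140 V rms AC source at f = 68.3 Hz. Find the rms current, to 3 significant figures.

2.05 A

ω = 2πf = 429.1 rad/s
X_L = ωL = 94.4 Ω
Parallel: admittances add. Y = 1/R + 1/(jωL)
Y = (0.0101 − j0.0106) S
|Y| = 0.0146 S → |Z| = 1/|Y| = 68.3 Ω, ∠Z = −∠Y = 46.4°
I = V/|Z| = 140/68.3 = 2.05 A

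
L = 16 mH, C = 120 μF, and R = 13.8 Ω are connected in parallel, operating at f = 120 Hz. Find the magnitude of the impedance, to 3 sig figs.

13.7 Ω

ω = 2πf = 754.0 rad/s
X_L = ωL = 12.1 Ω
X_C = 1/(ωC) = 11.1 Ω
Parallel: admittances add. Y = 1/R + 1/(jωL) + jωC
Y = (0.0725 + j0.00758) S
|Y| = 0.0729 S → |Z| = 1/|Y| = 13.7 Ω, ∠Z = −∠Y = -5.98°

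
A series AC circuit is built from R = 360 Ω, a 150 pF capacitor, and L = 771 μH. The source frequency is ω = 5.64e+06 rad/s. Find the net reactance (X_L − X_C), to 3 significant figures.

X_L = ωL = 4350 Ω
X_C = 1/(ωC) = 1180 Ω
X = 4350 − 1180 = 3170 Ω

3170 Ω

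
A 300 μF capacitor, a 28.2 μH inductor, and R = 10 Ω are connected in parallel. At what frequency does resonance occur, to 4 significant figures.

1.730 kHz

ω₀ = 1/√(LC) = 1/√(2.82e-05 × 0.0003) = 10870 rad/s
f₀ = ω₀/(2π) = 1.730 kHz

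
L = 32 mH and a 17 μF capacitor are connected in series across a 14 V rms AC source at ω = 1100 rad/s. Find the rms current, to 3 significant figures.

766 mA

X_L = ωL = 35.2 Ω
X_C = 1/(ωC) = 53.5 Ω
Net reactance X = X_L − X_C = -18.3 Ω
Z = − j18.3 Ω
|Z| = √(0² + 18.3²) = 18.3 Ω
I = V/|Z| = 14/18.3 = 766 mA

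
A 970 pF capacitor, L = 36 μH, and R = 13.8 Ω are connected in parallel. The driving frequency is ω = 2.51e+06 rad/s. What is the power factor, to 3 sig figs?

X_L = ωL = 90.4 Ω
X_C = 1/(ωC) = 411 Ω
Parallel: admittances add. Y = 1/R + 1/(jωL) + jωC
Y = (0.0725 − j0.00863) S
|Y| = 0.0730 S → |Z| = 1/|Y| = 13.7 Ω, ∠Z = −∠Y = 6.79°
cos φ = cos(6.79°) = 0.993

0.993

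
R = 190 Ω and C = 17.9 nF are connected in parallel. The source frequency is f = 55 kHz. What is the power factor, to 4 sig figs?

0.6480

ω = 2πf = 345600 rad/s
X_C = 1/(ωC) = 161.7 Ω
Parallel: admittances add. Y = 1/R + jωC
Y = (0.005263 + j0.006186) S
|Y| = 0.008122 S → |Z| = 1/|Y| = 123.1 Ω, ∠Z = −∠Y = -49.61°
cos φ = cos(-49.61°) = 0.6480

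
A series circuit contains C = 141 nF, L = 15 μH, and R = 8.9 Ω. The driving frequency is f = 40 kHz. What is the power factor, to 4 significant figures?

ω = 2πf = 251300 rad/s
X_L = ωL = 3.770 Ω
X_C = 1/(ωC) = 28.22 Ω
Net reactance X = X_L − X_C = -24.45 Ω
Z = 8.900 − j24.45 Ω
|Z| = √(8.900² + 24.45²) = 26.02 Ω
∠Z = arctan(-24.45/8.900) = -70.00°
cos φ = cos(-70.00°) = 0.3421

0.3421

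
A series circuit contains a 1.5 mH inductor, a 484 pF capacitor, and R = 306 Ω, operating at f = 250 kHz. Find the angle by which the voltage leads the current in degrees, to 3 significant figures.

ω = 2πf = 1.571e+06 rad/s
X_L = ωL = 2360 Ω
X_C = 1/(ωC) = 1320 Ω
Net reactance X = X_L − X_C = 1040 Ω
Z = 306 + j1040 Ω
|Z| = √(306² + 1040²) = 1080 Ω
∠Z = arctan(1040/306) = 73.6°

73.6°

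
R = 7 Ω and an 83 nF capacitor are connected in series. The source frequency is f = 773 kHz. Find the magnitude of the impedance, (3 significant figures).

ω = 2πf = 4.857e+06 rad/s
X_C = 1/(ωC) = 2.48 Ω
Z = 7.00 − j2.48 Ω
|Z| = √(7.00² + 2.48²) = 7.43 Ω

7.43 Ω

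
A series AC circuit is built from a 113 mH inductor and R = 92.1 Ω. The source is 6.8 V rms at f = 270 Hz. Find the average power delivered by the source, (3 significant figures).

94.2 mW

ω = 2πf = 1696 rad/s
X_L = ωL = 192 Ω
Z = 92.1 + j192 Ω
|Z| = √(92.1² + 192²) = 213 Ω
∠Z = arctan(192/92.1) = 64.3°
I = V/|Z| = 32.0 mA
P = VI cos φ = 6.8 × 0.0320 × cos(64.3°) = 94.2 mW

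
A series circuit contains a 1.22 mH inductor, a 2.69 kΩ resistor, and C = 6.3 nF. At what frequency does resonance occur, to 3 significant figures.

57.4 kHz

ω₀ = 1/√(LC) = 1/√(0.00122 × 6.3e-09) = 360700 rad/s
f₀ = ω₀/(2π) = 57.4 kHz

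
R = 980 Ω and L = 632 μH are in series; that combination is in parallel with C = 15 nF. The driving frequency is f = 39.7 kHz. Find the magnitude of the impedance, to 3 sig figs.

269 Ω

ω = 2πf = 249400 rad/s
X_L = ωL = 158 Ω
X_C = 1/(ωC) = 267 Ω
Branch 1 (R+jX_L): Z₁ = 980 + j158 Ω, |Z₁| = 993 Ω
Branch 2 (−jX_C): Z₂ = −j267 Ω
Parallel: Z = Z₁Z₂/(Z₁+Z₂), |Z| = 269 Ω, ∠Z = -74.5°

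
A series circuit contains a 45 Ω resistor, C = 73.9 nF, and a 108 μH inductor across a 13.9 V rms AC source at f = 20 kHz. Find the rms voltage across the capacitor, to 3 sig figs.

14.3 V

ω = 2πf = 125700 rad/s
X_L = ωL = 13.6 Ω
X_C = 1/(ωC) = 108 Ω
Net reactance X = X_L − X_C = -94.1 Ω
Z = 45.0 − j94.1 Ω
|Z| = √(45.0² + 94.1²) = 104 Ω
I = V/|Z| = 133 mA
V_C = I·|Z_C| = 0.133 × 108 = 14.3 V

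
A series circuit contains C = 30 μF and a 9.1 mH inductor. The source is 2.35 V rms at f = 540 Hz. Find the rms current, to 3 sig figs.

112 mA

ω = 2πf = 3393 rad/s
X_L = ωL = 30.9 Ω
X_C = 1/(ωC) = 9.82 Ω
Net reactance X = X_L − X_C = 21.1 Ω
Z = j21.1 Ω
|Z| = √(0² + 21.1²) = 21.1 Ω
I = V/|Z| = 2.35/21.1 = 112 mA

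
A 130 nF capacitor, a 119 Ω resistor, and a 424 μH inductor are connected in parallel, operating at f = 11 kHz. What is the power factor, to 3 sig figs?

0.317

ω = 2πf = 69120 rad/s
X_L = ωL = 29.3 Ω
X_C = 1/(ωC) = 111 Ω
Parallel: admittances add. Y = 1/R + 1/(jωL) + jωC
Y = (0.00840 − j0.0251) S
|Y| = 0.0265 S → |Z| = 1/|Y| = 37.7 Ω, ∠Z = −∠Y = 71.5°
cos φ = cos(71.5°) = 0.317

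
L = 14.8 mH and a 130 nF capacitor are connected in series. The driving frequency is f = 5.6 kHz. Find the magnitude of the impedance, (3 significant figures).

ω = 2πf = 35190 rad/s
X_L = ωL = 521 Ω
X_C = 1/(ωC) = 219 Ω
Net reactance X = X_L − X_C = 302 Ω
Z = j302 Ω
|Z| = √(0² + 302²) = 302 Ω

302 Ω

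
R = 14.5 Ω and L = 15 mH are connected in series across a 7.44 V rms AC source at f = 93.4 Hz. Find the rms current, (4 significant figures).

ω = 2πf = 586.8 rad/s
X_L = ωL = 8.803 Ω
Z = 14.50 + j8.803 Ω
|Z| = √(14.50² + 8.803²) = 16.96 Ω
I = V/|Z| = 7.44/16.96 = 438.6 mA

438.6 mA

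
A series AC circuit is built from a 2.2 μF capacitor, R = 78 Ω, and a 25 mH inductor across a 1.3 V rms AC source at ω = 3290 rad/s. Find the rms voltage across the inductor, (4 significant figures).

1.114 V

X_L = ωL = 82.25 Ω
X_C = 1/(ωC) = 138.2 Ω
Net reactance X = X_L − X_C = -55.91 Ω
Z = 78.00 − j55.91 Ω
|Z| = √(78.00² + 55.91²) = 95.97 Ω
I = V/|Z| = 13.55 mA
V_L = I·|Z_L| = 0.01355 × 82.25 = 1.114 V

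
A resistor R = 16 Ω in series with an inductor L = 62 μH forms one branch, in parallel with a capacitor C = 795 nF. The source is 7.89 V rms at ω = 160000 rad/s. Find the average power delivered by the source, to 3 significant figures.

2.81 W

X_L = ωL = 9.92 Ω
X_C = 1/(ωC) = 7.86 Ω
Branch 1 (R+jX_L): Z₁ = 16.0 + j9.92 Ω, |Z₁| = 18.8 Ω
Branch 2 (−jX_C): Z₂ = −j7.86 Ω
Parallel: Z = Z₁Z₂/(Z₁+Z₂), |Z| = 9.17 Ω, ∠Z = -65.5°
I = V/|Z| = 860 mA
P = VI cos φ = 7.89 × 0.860 × cos(-65.5°) = 2.81 W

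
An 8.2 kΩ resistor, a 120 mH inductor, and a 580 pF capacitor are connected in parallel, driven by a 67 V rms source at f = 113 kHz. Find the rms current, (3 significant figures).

ω = 2πf = 710000 rad/s
X_L = ωL = 85200 Ω
X_C = 1/(ωC) = 2430 Ω
Parallel: admittances add. Y = 1/R + 1/(jωL) + jωC
Y = (0.000122 + j0.000400) S
|Y| = 0.000418 S → |Z| = 1/|Y| = 2390 Ω, ∠Z = −∠Y = -73.0°
I = V/|Z| = 67/2390 = 28.0 mA

28.0 mA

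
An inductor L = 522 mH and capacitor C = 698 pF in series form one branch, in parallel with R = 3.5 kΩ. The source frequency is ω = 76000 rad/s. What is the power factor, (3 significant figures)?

0.986

X_L = ωL = 39700 Ω
X_C = 1/(ωC) = 18900 Ω
Branch 1: Z₁ = R = 3500 Ω
Branch 2 (series LC): Z₂ = j(X_L − X_C) = j20800 Ω
Parallel: Z = Z₁Z₂/(Z₁+Z₂), |Z| = 3450 Ω, ∠Z = 9.54°
cos φ = cos(9.54°) = 0.986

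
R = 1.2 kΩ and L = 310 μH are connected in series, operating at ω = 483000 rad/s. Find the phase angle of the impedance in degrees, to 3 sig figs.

7.11°

X_L = ωL = 150 Ω
Z = 1200 + j150 Ω
|Z| = √(1200² + 150²) = 1210 Ω
∠Z = arctan(150/1200) = 7.11°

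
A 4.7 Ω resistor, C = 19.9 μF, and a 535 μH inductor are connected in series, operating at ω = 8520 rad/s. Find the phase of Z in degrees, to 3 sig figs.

-15.9°

X_L = ωL = 4.56 Ω
X_C = 1/(ωC) = 5.90 Ω
Net reactance X = X_L − X_C = -1.34 Ω
Z = 4.70 − j1.34 Ω
|Z| = √(4.70² + 1.34²) = 4.89 Ω
∠Z = arctan(-1.34/4.70) = -15.9°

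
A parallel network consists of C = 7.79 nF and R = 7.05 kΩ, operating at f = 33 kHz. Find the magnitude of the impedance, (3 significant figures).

ω = 2πf = 207300 rad/s
X_C = 1/(ωC) = 619 Ω
Parallel: admittances add. Y = 1/R + jωC
Y = (0.000142 + j0.00162) S
|Y| = 0.00162 S → |Z| = 1/|Y| = 617 Ω, ∠Z = −∠Y = -85.0°

617 Ω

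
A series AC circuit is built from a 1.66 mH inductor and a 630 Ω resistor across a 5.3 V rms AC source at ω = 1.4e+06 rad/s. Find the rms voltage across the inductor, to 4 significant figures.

5.115 V

X_L = ωL = 2324 Ω
Z = 630.0 + j2324 Ω
|Z| = √(630.0² + 2324²) = 2408 Ω
I = V/|Z| = 2.201 mA
V_L = I·|Z_L| = 0.002201 × 2324 = 5.115 V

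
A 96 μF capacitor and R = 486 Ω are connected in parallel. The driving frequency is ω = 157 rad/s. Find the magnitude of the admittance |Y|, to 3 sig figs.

X_C = 1/(ωC) = 66.3 Ω
Parallel: admittances add. Y = 1/R + jωC
Y = (0.00206 + j0.0151) S
|Y| = 0.0152 S → |Z| = 1/|Y| = 65.7 Ω, ∠Z = −∠Y = -82.2°

15.2 mS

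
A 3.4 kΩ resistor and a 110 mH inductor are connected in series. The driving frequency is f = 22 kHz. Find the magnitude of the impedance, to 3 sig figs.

ω = 2πf = 138200 rad/s
X_L = ωL = 15200 Ω
Z = 3400 + j15200 Ω
|Z| = √(3400² + 15200²) = 15600 Ω

15600 Ω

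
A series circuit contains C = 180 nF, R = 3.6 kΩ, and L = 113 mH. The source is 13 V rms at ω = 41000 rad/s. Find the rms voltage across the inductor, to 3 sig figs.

10.5 V

X_L = ωL = 4630 Ω
X_C = 1/(ωC) = 136 Ω
Net reactance X = X_L − X_C = 4500 Ω
Z = 3600 + j4500 Ω
|Z| = √(3600² + 4500²) = 5760 Ω
I = V/|Z| = 2.26 mA
V_L = I·|Z_L| = 0.00226 × 4630 = 10.5 V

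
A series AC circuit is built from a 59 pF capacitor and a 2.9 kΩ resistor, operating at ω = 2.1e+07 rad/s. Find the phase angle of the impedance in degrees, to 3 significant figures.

-15.6°

X_C = 1/(ωC) = 807 Ω
Z = 2900 − j807 Ω
|Z| = √(2900² + 807²) = 3010 Ω
∠Z = arctan(-807/2900) = -15.6°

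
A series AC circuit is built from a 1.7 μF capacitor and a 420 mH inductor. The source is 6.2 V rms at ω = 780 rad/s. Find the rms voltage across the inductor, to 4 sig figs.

X_L = ωL = 327.6 Ω
X_C = 1/(ωC) = 754.1 Ω
Net reactance X = X_L − X_C = -426.5 Ω
Z = − j426.5 Ω
|Z| = √(0² + 426.5²) = 426.5 Ω
I = V/|Z| = 14.54 mA
V_L = I·|Z_L| = 0.01454 × 327.6 = 4.762 V

4.762 V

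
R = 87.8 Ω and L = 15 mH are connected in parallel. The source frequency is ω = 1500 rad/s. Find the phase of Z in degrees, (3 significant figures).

75.6°

X_L = ωL = 22.5 Ω
Parallel: admittances add. Y = 1/R + 1/(jωL)
Y = (0.0114 − j0.0444) S
|Y| = 0.0459 S → |Z| = 1/|Y| = 21.8 Ω, ∠Z = −∠Y = 75.6°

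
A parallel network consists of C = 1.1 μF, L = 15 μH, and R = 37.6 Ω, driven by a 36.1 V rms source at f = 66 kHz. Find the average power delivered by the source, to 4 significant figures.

34.66 W

ω = 2πf = 414700 rad/s
X_L = ωL = 6.220 Ω
X_C = 1/(ωC) = 2.192 Ω
Parallel: admittances add. Y = 1/R + 1/(jωL) + jωC
Y = (0.02660 + j0.2954) S
|Y| = 0.2966 S → |Z| = 1/|Y| = 3.372 Ω, ∠Z = −∠Y = -84.86°
I = V/|Z| = 10.71 A
P = VI cos φ = 36.1 × 10.71 × cos(-84.86°) = 34.66 W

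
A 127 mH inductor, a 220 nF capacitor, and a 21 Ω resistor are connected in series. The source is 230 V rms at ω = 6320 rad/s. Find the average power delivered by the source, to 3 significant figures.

150 W

X_L = ωL = 803 Ω
X_C = 1/(ωC) = 719 Ω
Net reactance X = X_L − X_C = 83.4 Ω
Z = 21.0 + j83.4 Ω
|Z| = √(21.0² + 83.4²) = 86.0 Ω
∠Z = arctan(83.4/21.0) = 75.9°
I = V/|Z| = 2.67 A
P = VI cos φ = 230 × 2.67 × cos(75.9°) = 150 W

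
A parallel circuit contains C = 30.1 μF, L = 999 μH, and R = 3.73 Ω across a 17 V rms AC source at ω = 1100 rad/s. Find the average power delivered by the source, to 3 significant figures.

77.5 W

X_L = ωL = 1.10 Ω
X_C = 1/(ωC) = 30.2 Ω
Parallel: admittances add. Y = 1/R + 1/(jωL) + jωC
Y = (0.268 − j0.877) S
|Y| = 0.917 S → |Z| = 1/|Y| = 1.09 Ω, ∠Z = −∠Y = 73.0°
I = V/|Z| = 15.6 A
P = VI cos φ = 17 × 15.6 × cos(73.0°) = 77.5 W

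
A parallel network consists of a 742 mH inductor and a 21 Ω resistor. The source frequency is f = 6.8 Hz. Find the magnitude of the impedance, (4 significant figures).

17.51 Ω

ω = 2πf = 42.73 rad/s
X_L = ωL = 31.70 Ω
Parallel: admittances add. Y = 1/R + 1/(jωL)
Y = (0.04762 − j0.03154) S
|Y| = 0.05712 S → |Z| = 1/|Y| = 17.51 Ω, ∠Z = −∠Y = 33.52°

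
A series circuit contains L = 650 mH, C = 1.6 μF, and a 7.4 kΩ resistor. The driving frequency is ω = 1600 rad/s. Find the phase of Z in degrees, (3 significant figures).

X_L = ωL = 1040 Ω
X_C = 1/(ωC) = 391 Ω
Net reactance X = X_L − X_C = 649 Ω
Z = 7400 + j649 Ω
|Z| = √(7400² + 649²) = 7430 Ω
∠Z = arctan(649/7400) = 5.02°

5.02°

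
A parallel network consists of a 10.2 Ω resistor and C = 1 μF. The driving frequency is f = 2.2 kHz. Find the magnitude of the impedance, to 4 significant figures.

ω = 2πf = 13820 rad/s
X_C = 1/(ωC) = 72.34 Ω
Parallel: admittances add. Y = 1/R + jωC
Y = (0.09804 + j0.01382) S
|Y| = 0.09901 S → |Z| = 1/|Y| = 10.10 Ω, ∠Z = −∠Y = -8.025°

10.10 Ω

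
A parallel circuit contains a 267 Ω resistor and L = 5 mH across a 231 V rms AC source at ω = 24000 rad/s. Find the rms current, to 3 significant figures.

2.11 A

X_L = ωL = 120 Ω
Parallel: admittances add. Y = 1/R + 1/(jωL)
Y = (0.00375 − j0.00833) S
|Y| = 0.00914 S → |Z| = 1/|Y| = 109 Ω, ∠Z = −∠Y = 65.8°
I = V/|Z| = 231/109 = 2.11 A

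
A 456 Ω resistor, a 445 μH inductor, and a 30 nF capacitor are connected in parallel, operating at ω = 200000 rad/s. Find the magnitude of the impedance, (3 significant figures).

X_L = ωL = 89.0 Ω
X_C = 1/(ωC) = 167 Ω
Parallel: admittances add. Y = 1/R + 1/(jωL) + jωC
Y = (0.00219 − j0.00524) S
|Y| = 0.00568 S → |Z| = 1/|Y| = 176 Ω, ∠Z = −∠Y = 67.3°

176 Ω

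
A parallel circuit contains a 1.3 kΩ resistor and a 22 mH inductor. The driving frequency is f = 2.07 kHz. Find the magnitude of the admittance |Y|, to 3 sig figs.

ω = 2πf = 13010 rad/s
X_L = ωL = 286 Ω
Parallel: admittances add. Y = 1/R + 1/(jωL)
Y = (0.000769 − j0.00349) S
|Y| = 0.00358 S → |Z| = 1/|Y| = 279 Ω, ∠Z = −∠Y = 77.6°

3.58 mS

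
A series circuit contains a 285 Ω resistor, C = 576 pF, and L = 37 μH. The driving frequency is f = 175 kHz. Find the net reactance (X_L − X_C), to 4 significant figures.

ω = 2πf = 1.1e+06 rad/s
X_L = ωL = 40.68 Ω
X_C = 1/(ωC) = 1579 Ω
X = 40.68 − 1579 = -1538 Ω

-1538 Ω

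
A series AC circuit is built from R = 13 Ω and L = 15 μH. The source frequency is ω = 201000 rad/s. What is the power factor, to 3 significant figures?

0.974

X_L = ωL = 3.02 Ω
Z = 13.0 + j3.02 Ω
|Z| = √(13.0² + 3.02²) = 13.3 Ω
∠Z = arctan(3.02/13.0) = 13.1°
cos φ = cos(13.1°) = 0.974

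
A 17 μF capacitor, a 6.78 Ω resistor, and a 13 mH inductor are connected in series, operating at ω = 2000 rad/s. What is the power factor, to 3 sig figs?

X_L = ωL = 26.0 Ω
X_C = 1/(ωC) = 29.4 Ω
Net reactance X = X_L − X_C = -3.41 Ω
Z = 6.78 − j3.41 Ω
|Z| = √(6.78² + 3.41²) = 7.59 Ω
∠Z = arctan(-3.41/6.78) = -26.7°
cos φ = cos(-26.7°) = 0.893

0.893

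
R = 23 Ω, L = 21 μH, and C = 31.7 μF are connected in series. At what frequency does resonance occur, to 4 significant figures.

ω₀ = 1/√(LC) = 1/√(2.1e-05 × 3.17e-05) = 38760 rad/s
f₀ = ω₀/(2π) = 6.169 kHz

6.169 kHz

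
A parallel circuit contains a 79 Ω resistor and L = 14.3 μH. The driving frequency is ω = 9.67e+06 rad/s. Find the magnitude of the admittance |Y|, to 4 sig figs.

X_L = ωL = 138.3 Ω
Parallel: admittances add. Y = 1/R + 1/(jωL)
Y = (0.01266 − j0.007232) S
|Y| = 0.01458 S → |Z| = 1/|Y| = 68.59 Ω, ∠Z = −∠Y = 29.74°

14.58 mS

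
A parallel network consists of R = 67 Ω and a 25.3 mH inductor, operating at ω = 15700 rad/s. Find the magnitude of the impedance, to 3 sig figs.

66.1 Ω

X_L = ωL = 397 Ω
Parallel: admittances add. Y = 1/R + 1/(jωL)
Y = (0.0149 − j0.00252) S
|Y| = 0.0151 S → |Z| = 1/|Y| = 66.1 Ω, ∠Z = −∠Y = 9.57°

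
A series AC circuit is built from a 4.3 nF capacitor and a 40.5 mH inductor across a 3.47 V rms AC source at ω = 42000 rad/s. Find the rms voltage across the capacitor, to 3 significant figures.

X_L = ωL = 1700 Ω
X_C = 1/(ωC) = 5540 Ω
Net reactance X = X_L − X_C = -3840 Ω
Z = − j3840 Ω
|Z| = √(0² + 3840²) = 3840 Ω
I = V/|Z| = 905 μA
V_C = I·|Z_C| = 0.000905 × 5540 = 5.01 V

5.01 V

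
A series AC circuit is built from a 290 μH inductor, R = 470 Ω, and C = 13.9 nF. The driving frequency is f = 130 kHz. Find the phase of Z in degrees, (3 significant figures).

17.6°

ω = 2πf = 816800 rad/s
X_L = ωL = 237 Ω
X_C = 1/(ωC) = 88.1 Ω
Net reactance X = X_L − X_C = 149 Ω
Z = 470 + j149 Ω
|Z| = √(470² + 149²) = 493 Ω
∠Z = arctan(149/470) = 17.6°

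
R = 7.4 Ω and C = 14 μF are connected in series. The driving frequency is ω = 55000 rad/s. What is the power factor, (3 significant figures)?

X_C = 1/(ωC) = 1.30 Ω
Z = 7.40 − j1.30 Ω
|Z| = √(7.40² + 1.30²) = 7.51 Ω
∠Z = arctan(-1.30/7.40) = -9.95°
cos φ = cos(-9.95°) = 0.985

0.985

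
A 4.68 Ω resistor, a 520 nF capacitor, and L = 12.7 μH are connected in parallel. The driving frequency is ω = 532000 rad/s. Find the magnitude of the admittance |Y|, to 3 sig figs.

X_L = ωL = 6.76 Ω
X_C = 1/(ωC) = 3.61 Ω
Parallel: admittances add. Y = 1/R + 1/(jωL) + jωC
Y = (0.214 + j0.129) S
|Y| = 0.249 S → |Z| = 1/|Y| = 4.01 Ω, ∠Z = −∠Y = -31.0°

249 mS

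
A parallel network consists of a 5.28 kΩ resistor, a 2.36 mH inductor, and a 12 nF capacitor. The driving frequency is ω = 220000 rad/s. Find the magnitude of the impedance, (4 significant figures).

1354 Ω

X_L = ωL = 519.2 Ω
X_C = 1/(ωC) = 378.8 Ω
Parallel: admittances add. Y = 1/R + 1/(jωL) + jωC
Y = (0.0001894 + j0.0007140) S
|Y| = 0.0007387 S → |Z| = 1/|Y| = 1354 Ω, ∠Z = −∠Y = -75.14°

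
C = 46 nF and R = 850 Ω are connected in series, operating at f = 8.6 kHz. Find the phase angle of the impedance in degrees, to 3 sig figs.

ω = 2πf = 54040 rad/s
X_C = 1/(ωC) = 402 Ω
Z = 850 − j402 Ω
|Z| = √(850² + 402²) = 940 Ω
∠Z = arctan(-402/850) = -25.3°

-25.3°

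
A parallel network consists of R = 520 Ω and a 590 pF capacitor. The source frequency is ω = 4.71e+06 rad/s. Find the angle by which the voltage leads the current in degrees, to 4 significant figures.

-55.32°

X_C = 1/(ωC) = 359.9 Ω
Parallel: admittances add. Y = 1/R + jωC
Y = (0.001923 + j0.002779) S
|Y| = 0.003379 S → |Z| = 1/|Y| = 295.9 Ω, ∠Z = −∠Y = -55.32°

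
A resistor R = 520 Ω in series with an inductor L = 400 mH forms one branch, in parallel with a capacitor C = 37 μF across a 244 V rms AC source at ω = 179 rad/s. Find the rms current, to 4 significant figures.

X_L = ωL = 71.60 Ω
X_C = 1/(ωC) = 151.0 Ω
Branch 1 (R+jX_L): Z₁ = 520.0 + j71.60 Ω, |Z₁| = 524.9 Ω
Branch 2 (−jX_C): Z₂ = −j151.0 Ω
Parallel: Z = Z₁Z₂/(Z₁+Z₂), |Z| = 150.7 Ω, ∠Z = -73.48°
I = V/|Z| = 244/150.7 = 1.619 A

1.619 A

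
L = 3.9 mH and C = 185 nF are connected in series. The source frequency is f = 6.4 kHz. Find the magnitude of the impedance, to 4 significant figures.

22.41 Ω

ω = 2πf = 40210 rad/s
X_L = ωL = 156.8 Ω
X_C = 1/(ωC) = 134.4 Ω
Net reactance X = X_L − X_C = 22.41 Ω
Z = j22.41 Ω
|Z| = √(0² + 22.41²) = 22.41 Ω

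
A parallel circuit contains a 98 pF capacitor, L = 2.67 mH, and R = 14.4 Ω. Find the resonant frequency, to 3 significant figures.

311 kHz

ω₀ = 1/√(LC) = 1/√(0.00267 × 9.8e-11) = 1.955e+06 rad/s
f₀ = ω₀/(2π) = 311 kHz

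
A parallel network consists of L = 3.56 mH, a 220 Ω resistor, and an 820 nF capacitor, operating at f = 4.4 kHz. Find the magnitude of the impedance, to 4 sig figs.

ω = 2πf = 27650 rad/s
X_L = ωL = 98.42 Ω
X_C = 1/(ωC) = 44.11 Ω
Parallel: admittances add. Y = 1/R + 1/(jωL) + jωC
Y = (0.004545 + j0.01251) S
|Y| = 0.01331 S → |Z| = 1/|Y| = 75.13 Ω, ∠Z = −∠Y = -70.03°

75.13 Ω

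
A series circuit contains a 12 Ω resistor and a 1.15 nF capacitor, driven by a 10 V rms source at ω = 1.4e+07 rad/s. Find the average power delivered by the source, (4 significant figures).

299.9 mW

X_C = 1/(ωC) = 62.11 Ω
Z = 12.00 − j62.11 Ω
|Z| = √(12.00² + 62.11²) = 63.26 Ω
∠Z = arctan(-62.11/12.00) = -79.07°
I = V/|Z| = 158.1 mA
P = VI cos φ = 10 × 0.1581 × cos(-79.07°) = 299.9 mW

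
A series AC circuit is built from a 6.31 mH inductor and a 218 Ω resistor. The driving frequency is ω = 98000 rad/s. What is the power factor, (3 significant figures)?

0.332

X_L = ωL = 618 Ω
Z = 218 + j618 Ω
|Z| = √(218² + 618²) = 656 Ω
∠Z = arctan(618/218) = 70.6°
cos φ = cos(70.6°) = 0.332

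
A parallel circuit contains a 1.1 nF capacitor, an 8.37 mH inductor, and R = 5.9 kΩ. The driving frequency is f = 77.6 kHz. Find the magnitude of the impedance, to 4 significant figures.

ω = 2πf = 487600 rad/s
X_L = ωL = 4081 Ω
X_C = 1/(ωC) = 1865 Ω
Parallel: admittances add. Y = 1/R + 1/(jωL) + jωC
Y = (0.0001695 + j0.0002913) S
|Y| = 0.0003370 S → |Z| = 1/|Y| = 2967 Ω, ∠Z = −∠Y = -59.81°

2967 Ω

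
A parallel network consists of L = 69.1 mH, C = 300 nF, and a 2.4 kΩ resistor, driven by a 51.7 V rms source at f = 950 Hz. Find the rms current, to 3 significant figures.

ω = 2πf = 5969 rad/s
X_L = ωL = 412 Ω
X_C = 1/(ωC) = 558 Ω
Parallel: admittances add. Y = 1/R + 1/(jωL) + jωC
Y = (0.000417 − j0.000634) S
|Y| = 0.000758 S → |Z| = 1/|Y| = 1320 Ω, ∠Z = −∠Y = 56.7°
I = V/|Z| = 51.7/1320 = 39.2 mA

39.2 mA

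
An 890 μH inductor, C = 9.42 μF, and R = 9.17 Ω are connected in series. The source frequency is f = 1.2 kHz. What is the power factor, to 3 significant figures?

0.779

ω = 2πf = 7540 rad/s
X_L = ωL = 6.71 Ω
X_C = 1/(ωC) = 14.1 Ω
Net reactance X = X_L − X_C = -7.37 Ω
Z = 9.17 − j7.37 Ω
|Z| = √(9.17² + 7.37²) = 11.8 Ω
∠Z = arctan(-7.37/9.17) = -38.8°
cos φ = cos(-38.8°) = 0.779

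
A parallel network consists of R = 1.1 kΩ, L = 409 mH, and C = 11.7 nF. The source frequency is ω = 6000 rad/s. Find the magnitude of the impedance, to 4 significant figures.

1031 Ω

X_L = ωL = 2454 Ω
X_C = 1/(ωC) = 14250 Ω
Parallel: admittances add. Y = 1/R + 1/(jωL) + jωC
Y = (0.0009091 − j0.0003373) S
|Y| = 0.0009696 S → |Z| = 1/|Y| = 1031 Ω, ∠Z = −∠Y = 20.36°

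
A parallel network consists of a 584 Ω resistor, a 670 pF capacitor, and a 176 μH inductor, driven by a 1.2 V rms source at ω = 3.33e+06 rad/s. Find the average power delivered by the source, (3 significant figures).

X_L = ωL = 586 Ω
X_C = 1/(ωC) = 448 Ω
Parallel: admittances add. Y = 1/R + 1/(jωL) + jωC
Y = (0.00171 + j0.000525) S
|Y| = 0.00179 S → |Z| = 1/|Y| = 558 Ω, ∠Z = −∠Y = -17.0°
I = V/|Z| = 2.15 mA
P = VI cos φ = 1.2 × 0.00215 × cos(-17.0°) = 2.47 mW

2.47 mW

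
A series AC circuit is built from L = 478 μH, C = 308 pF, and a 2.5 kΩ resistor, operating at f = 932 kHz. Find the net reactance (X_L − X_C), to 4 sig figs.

2245 Ω

ω = 2πf = 5.856e+06 rad/s
X_L = ωL = 2799 Ω
X_C = 1/(ωC) = 554.4 Ω
X = 2799 − 554.4 = 2245 Ω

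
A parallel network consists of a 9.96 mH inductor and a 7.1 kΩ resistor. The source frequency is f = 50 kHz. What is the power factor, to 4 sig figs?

0.4033

ω = 2πf = 314200 rad/s
X_L = ωL = 3129 Ω
Parallel: admittances add. Y = 1/R + 1/(jωL)
Y = (0.0001408 − j0.0003196) S
|Y| = 0.0003492 S → |Z| = 1/|Y| = 2863 Ω, ∠Z = −∠Y = 66.22°
cos φ = cos(66.22°) = 0.4033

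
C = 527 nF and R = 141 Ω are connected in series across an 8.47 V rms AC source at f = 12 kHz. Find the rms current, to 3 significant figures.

59.1 mA

ω = 2πf = 75400 rad/s
X_C = 1/(ωC) = 25.2 Ω
Z = 141 − j25.2 Ω
|Z| = √(141² + 25.2²) = 143 Ω
I = V/|Z| = 8.47/143 = 59.1 mA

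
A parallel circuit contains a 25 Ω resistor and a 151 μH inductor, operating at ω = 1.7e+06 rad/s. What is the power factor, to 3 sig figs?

X_L = ωL = 257 Ω
Parallel: admittances add. Y = 1/R + 1/(jωL)
Y = (0.0400 − j0.00390) S
|Y| = 0.0402 S → |Z| = 1/|Y| = 24.9 Ω, ∠Z = −∠Y = 5.56°
cos φ = cos(5.56°) = 0.995

0.995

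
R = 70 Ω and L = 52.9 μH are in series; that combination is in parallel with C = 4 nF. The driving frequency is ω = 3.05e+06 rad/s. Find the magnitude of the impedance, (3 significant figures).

136 Ω

X_L = ωL = 161 Ω
X_C = 1/(ωC) = 82.0 Ω
Branch 1 (R+jX_L): Z₁ = 70.0 + j161 Ω, |Z₁| = 176 Ω
Branch 2 (−jX_C): Z₂ = −j82.0 Ω
Parallel: Z = Z₁Z₂/(Z₁+Z₂), |Z| = 136 Ω, ∠Z = -72.0°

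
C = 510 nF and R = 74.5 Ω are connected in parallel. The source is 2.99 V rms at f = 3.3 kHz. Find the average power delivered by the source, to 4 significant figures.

ω = 2πf = 20730 rad/s
X_C = 1/(ωC) = 94.57 Ω
Parallel: admittances add. Y = 1/R + jωC
Y = (0.01342 + j0.01057) S
|Y| = 0.01709 S → |Z| = 1/|Y| = 58.52 Ω, ∠Z = −∠Y = -38.23°
I = V/|Z| = 51.09 mA
P = VI cos φ = 2.99 × 0.05109 × cos(-38.23°) = 120.0 mW

120.0 mW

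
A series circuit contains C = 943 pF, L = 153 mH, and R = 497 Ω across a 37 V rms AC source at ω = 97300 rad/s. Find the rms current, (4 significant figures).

9.206 mA

X_L = ωL = 14890 Ω
X_C = 1/(ωC) = 10900 Ω
Net reactance X = X_L − X_C = 3988 Ω
Z = 497.0 + j3988 Ω
|Z| = √(497.0² + 3988²) = 4019 Ω
I = V/|Z| = 37/4019 = 9.206 mA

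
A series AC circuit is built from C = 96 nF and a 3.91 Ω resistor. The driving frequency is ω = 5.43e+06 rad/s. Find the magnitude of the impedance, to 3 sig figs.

4.36 Ω

X_C = 1/(ωC) = 1.92 Ω
Z = 3.91 − j1.92 Ω
|Z| = √(3.91² + 1.92²) = 4.36 Ω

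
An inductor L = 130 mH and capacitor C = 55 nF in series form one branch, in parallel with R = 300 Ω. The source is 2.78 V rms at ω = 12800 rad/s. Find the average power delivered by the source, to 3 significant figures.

X_L = ωL = 1660 Ω
X_C = 1/(ωC) = 1420 Ω
Branch 1: Z₁ = R = 300 Ω
Branch 2 (series LC): Z₂ = j(X_L − X_C) = j244 Ω
Parallel: Z = Z₁Z₂/(Z₁+Z₂), |Z| = 189 Ω, ∠Z = 50.9°
I = V/|Z| = 14.7 mA
P = VI cos φ = 2.78 × 0.0147 × cos(50.9°) = 25.8 mW

25.8 mW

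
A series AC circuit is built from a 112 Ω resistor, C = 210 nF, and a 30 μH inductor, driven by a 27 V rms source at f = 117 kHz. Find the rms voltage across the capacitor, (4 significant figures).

ω = 2πf = 735100 rad/s
X_L = ωL = 22.05 Ω
X_C = 1/(ωC) = 6.478 Ω
Net reactance X = X_L − X_C = 15.58 Ω
Z = 112.0 + j15.58 Ω
|Z| = √(112.0² + 15.58²) = 113.1 Ω
I = V/|Z| = 238.8 mA
V_C = I·|Z_C| = 0.2388 × 6.478 = 1.547 V

1.547 V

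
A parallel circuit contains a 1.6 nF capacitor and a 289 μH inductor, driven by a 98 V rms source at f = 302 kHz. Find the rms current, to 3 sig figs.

119 mA

ω = 2πf = 1.898e+06 rad/s
X_L = ωL = 548 Ω
X_C = 1/(ωC) = 329 Ω
Parallel: admittances add. Y = 1/(jωL) + jωC
Y = (0 + j0.00121) S
|Y| = 0.00121 S → |Z| = 1/|Y| = 825 Ω, ∠Z = −∠Y = -90.0°
I = V/|Z| = 98/825 = 119 mA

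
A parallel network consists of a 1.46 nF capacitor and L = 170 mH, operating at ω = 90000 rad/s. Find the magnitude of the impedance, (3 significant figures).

15100 Ω

X_L = ωL = 15300 Ω
X_C = 1/(ωC) = 7610 Ω
Parallel: admittances add. Y = 1/(jωL) + jωC
Y = (0 + j6.6e-05) S
|Y| = 6.6e-05 S → |Z| = 1/|Y| = 15100 Ω, ∠Z = −∠Y = -90.0°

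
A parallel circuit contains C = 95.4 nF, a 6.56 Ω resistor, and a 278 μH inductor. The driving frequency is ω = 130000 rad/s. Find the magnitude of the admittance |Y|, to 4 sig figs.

X_L = ωL = 36.14 Ω
X_C = 1/(ωC) = 80.63 Ω
Parallel: admittances add. Y = 1/R + 1/(jωL) + jωC
Y = (0.1524 − j0.01527) S
|Y| = 0.1532 S → |Z| = 1/|Y| = 6.527 Ω, ∠Z = −∠Y = 5.720°

153.2 mS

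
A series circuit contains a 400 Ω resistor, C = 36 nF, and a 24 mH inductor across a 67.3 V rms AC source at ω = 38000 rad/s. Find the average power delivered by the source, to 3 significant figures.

9.40 W

X_L = ωL = 912 Ω
X_C = 1/(ωC) = 731 Ω
Net reactance X = X_L − X_C = 181 Ω
Z = 400 + j181 Ω
|Z| = √(400² + 181²) = 439 Ω
∠Z = arctan(181/400) = 24.3°
I = V/|Z| = 153 mA
P = VI cos φ = 67.3 × 0.153 × cos(24.3°) = 9.40 W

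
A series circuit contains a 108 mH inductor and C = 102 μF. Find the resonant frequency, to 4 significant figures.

ω₀ = 1/√(LC) = 1/√(0.108 × 0.000102) = 301.3 rad/s
f₀ = ω₀/(2π) = 47.95 Hz

47.95 Hz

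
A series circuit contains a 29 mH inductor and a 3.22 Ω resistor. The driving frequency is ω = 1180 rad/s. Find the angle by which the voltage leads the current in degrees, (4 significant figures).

X_L = ωL = 34.22 Ω
Z = 3.220 + j34.22 Ω
|Z| = √(3.220² + 34.22²) = 34.37 Ω
∠Z = arctan(34.22/3.220) = 84.62°

84.62°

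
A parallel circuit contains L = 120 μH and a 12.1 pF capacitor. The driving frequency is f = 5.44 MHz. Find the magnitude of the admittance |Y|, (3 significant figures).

ω = 2πf = 3.418e+07 rad/s
X_L = ωL = 4100 Ω
X_C = 1/(ωC) = 2420 Ω
Parallel: admittances add. Y = 1/(jωL) + jωC
Y = (0 + j0.000170) S
|Y| = 0.000170 S → |Z| = 1/|Y| = 5890 Ω, ∠Z = −∠Y = -90.0°

170 μS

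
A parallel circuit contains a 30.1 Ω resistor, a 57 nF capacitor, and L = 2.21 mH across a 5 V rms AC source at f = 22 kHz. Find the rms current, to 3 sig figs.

168 mA

ω = 2πf = 138200 rad/s
X_L = ωL = 305 Ω
X_C = 1/(ωC) = 127 Ω
Parallel: admittances add. Y = 1/R + 1/(jωL) + jωC
Y = (0.0332 + j0.00461) S
|Y| = 0.0335 S → |Z| = 1/|Y| = 29.8 Ω, ∠Z = −∠Y = -7.89°
I = V/|Z| = 5/29.8 = 168 mA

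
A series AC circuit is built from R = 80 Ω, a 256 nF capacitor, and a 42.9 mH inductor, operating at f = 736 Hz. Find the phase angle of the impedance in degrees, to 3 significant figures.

ω = 2πf = 4624 rad/s
X_L = ωL = 198 Ω
X_C = 1/(ωC) = 845 Ω
Net reactance X = X_L − X_C = -646 Ω
Z = 80.0 − j646 Ω
|Z| = √(80.0² + 646²) = 651 Ω
∠Z = arctan(-646/80.0) = -82.9°

-82.9°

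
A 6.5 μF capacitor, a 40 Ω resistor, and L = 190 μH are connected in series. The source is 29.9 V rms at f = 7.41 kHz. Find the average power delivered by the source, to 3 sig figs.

21.9 W

ω = 2πf = 46560 rad/s
X_L = ωL = 8.85 Ω
X_C = 1/(ωC) = 3.30 Ω
Net reactance X = X_L − X_C = 5.54 Ω
Z = 40.0 + j5.54 Ω
|Z| = √(40.0² + 5.54²) = 40.4 Ω
∠Z = arctan(5.54/40.0) = 7.89°
I = V/|Z| = 740 mA
P = VI cos φ = 29.9 × 0.740 × cos(7.89°) = 21.9 W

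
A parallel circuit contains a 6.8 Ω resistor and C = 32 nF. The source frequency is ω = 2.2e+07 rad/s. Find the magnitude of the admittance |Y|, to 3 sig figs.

X_C = 1/(ωC) = 1.42 Ω
Parallel: admittances add. Y = 1/R + jωC
Y = (0.147 + j0.704) S
|Y| = 0.719 S → |Z| = 1/|Y| = 1.39 Ω, ∠Z = −∠Y = -78.2°

719 mS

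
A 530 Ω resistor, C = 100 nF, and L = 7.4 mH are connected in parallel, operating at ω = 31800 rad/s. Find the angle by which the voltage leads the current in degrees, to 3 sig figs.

X_L = ωL = 235 Ω
X_C = 1/(ωC) = 314 Ω
Parallel: admittances add. Y = 1/R + 1/(jωL) + jωC
Y = (0.00189 − j0.00107) S
|Y| = 0.00217 S → |Z| = 1/|Y| = 461 Ω, ∠Z = −∠Y = 29.5°

29.5°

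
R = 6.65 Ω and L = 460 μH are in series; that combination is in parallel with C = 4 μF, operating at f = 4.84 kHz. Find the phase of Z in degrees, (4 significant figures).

ω = 2πf = 30410 rad/s
X_L = ωL = 13.99 Ω
X_C = 1/(ωC) = 8.221 Ω
Branch 1 (R+jX_L): Z₁ = 6.650 + j13.99 Ω, |Z₁| = 15.49 Ω
Branch 2 (−jX_C): Z₂ = −j8.221 Ω
Parallel: Z = Z₁Z₂/(Z₁+Z₂), |Z| = 14.46 Ω, ∠Z = -66.36°

-66.36°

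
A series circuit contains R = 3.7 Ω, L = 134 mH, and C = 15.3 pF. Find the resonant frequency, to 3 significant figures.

111 kHz

ω₀ = 1/√(LC) = 1/√(0.134 × 1.53e-11) = 698400 rad/s
f₀ = ω₀/(2π) = 111 kHz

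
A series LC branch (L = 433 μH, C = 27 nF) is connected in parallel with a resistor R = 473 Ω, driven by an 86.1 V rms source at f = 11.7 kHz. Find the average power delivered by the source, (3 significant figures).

ω = 2πf = 73510 rad/s
X_L = ωL = 31.8 Ω
X_C = 1/(ωC) = 504 Ω
Branch 1: Z₁ = R = 473 Ω
Branch 2 (series LC): Z₂ = j(X_L − X_C) = −j472 Ω
Parallel: Z = Z₁Z₂/(Z₁+Z₂), |Z| = 334 Ω, ∠Z = -45.1°
I = V/|Z| = 258 mA
P = VI cos φ = 86.1 × 0.258 × cos(-45.1°) = 15.7 W

15.7 W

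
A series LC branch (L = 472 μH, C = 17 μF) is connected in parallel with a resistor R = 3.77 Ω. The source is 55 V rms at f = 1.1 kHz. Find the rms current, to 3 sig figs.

18.0 A

ω = 2πf = 6912 rad/s
X_L = ωL = 3.26 Ω
X_C = 1/(ωC) = 8.51 Ω
Branch 1: Z₁ = R = 3.77 Ω
Branch 2 (series LC): Z₂ = j(X_L − X_C) = −j5.25 Ω
Parallel: Z = Z₁Z₂/(Z₁+Z₂), |Z| = 3.06 Ω, ∠Z = -35.7°
I = V/|Z| = 55/3.06 = 18.0 A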